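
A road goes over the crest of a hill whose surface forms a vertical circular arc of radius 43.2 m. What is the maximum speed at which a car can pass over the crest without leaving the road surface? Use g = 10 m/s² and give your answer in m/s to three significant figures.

20.8 m/s

At the crest the centre of the circle is below the car, so the net downward (centripetal) force is mg − N = mv²/r.
The car leaves the road when N → 0, giving v_max = √(g r) = √(10.0 × 43.2) = 20.78 m/s.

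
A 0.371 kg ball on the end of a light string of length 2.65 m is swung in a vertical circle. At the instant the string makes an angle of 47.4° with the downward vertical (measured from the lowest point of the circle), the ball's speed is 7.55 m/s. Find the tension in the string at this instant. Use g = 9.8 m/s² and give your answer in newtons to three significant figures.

Take the radial direction toward the centre of the circle as positive. The component of the weight along the string toward the centre is −mg cos φ (φ measured from the bottom), so Newton's second law along the string gives T − mg cos φ = m v²/r.
cos 47.4° = 0.6769, so T = m(v²/r + g cos φ) = 0.371 × ((7.55)²/2.65 + 9.8 × 0.6769) = 0.371 × (21.51 + (6.633)) = 0.371 × 28.14 = 10.44 N.

10.4 N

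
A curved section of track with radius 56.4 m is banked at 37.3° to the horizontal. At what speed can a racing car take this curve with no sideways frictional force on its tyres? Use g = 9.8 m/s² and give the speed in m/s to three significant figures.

20.5 m/s

On a frictionless banked curve, N sinθ = mv²/r and N cosθ = mg, so tanθ = v²/(rg).
v = √(r g tanθ) = √(56.4 × 9.8 × tan 37.3°) = √(56.4 × 9.8 × 0.7618) = √421.1 = 20.52 m/s.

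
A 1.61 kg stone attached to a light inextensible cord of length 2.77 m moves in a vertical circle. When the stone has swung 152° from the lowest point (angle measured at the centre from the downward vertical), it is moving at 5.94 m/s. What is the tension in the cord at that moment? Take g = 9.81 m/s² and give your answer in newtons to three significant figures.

6.56 N

Take the radial direction toward the centre of the circle as positive. The component of the weight along the string toward the centre is −mg cos φ (φ measured from the bottom), so Newton's second law along the string gives T − mg cos φ = m v²/r.
cos 152° = -0.8829, so T = m(v²/r + g cos φ) = 1.61 × ((5.94)²/2.77 + 9.81 × -0.8829) = 1.61 × (12.74 + (-8.662)) = 1.61 × 4.076 = 6.562 N.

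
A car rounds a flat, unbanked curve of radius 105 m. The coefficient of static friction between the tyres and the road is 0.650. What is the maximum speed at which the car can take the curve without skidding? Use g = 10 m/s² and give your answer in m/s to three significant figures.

On a flat curve, static friction is the only horizontal force, so it must supply the full centripetal force: μ_s m g = m v²/r.
Mass cancels: v_max = √(μ_s g r) = √(0.650 × 10.0 × 105) = √682.5 = 26.12 m/s.

26.1 m/s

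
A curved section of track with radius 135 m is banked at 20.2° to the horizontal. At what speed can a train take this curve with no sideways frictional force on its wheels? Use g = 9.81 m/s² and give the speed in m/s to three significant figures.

22.1 m/s

On a frictionless banked curve, N sinθ = mv²/r and N cosθ = mg, so tanθ = v²/(rg).
v = √(r g tanθ) = √(135 × 9.81 × tan 20.2°) = √(135 × 9.81 × 0.3679) = √487.3 = 22.07 m/s.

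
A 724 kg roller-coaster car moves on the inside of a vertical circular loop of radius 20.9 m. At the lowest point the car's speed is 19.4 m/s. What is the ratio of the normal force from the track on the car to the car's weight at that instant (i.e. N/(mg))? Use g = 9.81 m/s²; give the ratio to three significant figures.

2.84

At the bottom, N − mg = mv²/r, so N = m(v²/r + g) and N/(mg) = v²/(rg) + 1 = (19.4)²/(20.9 × 9.81) + 1 = 1.836 + 1 = 2.836.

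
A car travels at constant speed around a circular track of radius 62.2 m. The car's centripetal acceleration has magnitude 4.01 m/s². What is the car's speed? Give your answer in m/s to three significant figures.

a_c = v²/r ⇒ v = √(a_c · r) = √(4.01 × 62.2) = √249.4 = 15.79 m/s.

15.8 m/s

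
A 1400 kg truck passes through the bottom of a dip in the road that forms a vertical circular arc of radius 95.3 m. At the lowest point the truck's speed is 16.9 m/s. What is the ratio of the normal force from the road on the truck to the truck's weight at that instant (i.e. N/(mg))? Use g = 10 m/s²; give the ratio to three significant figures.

At the bottom, N − mg = mv²/r, so N = m(v²/r + g) and N/(mg) = v²/(rg) + 1 = (16.9)²/(95.3 × 10.0) + 1 = 0.2997 + 1 = 1.300.

1.30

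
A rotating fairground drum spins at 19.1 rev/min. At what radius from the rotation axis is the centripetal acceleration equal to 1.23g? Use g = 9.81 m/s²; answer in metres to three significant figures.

3.02 m

ω = 19.1 rev/min × 2π/60 = 2.000 rad/s.
a_c = ω²r = 1.23g ⇒ r = 1.23 × 9.81 / (2.000)² = 12.07/4.001 = 3.016 m.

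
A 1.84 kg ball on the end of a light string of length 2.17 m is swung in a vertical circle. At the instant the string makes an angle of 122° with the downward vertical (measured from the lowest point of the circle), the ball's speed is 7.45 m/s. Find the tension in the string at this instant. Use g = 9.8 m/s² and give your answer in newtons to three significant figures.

Take the radial direction toward the centre of the circle as positive. The component of the weight along the string toward the centre is −mg cos φ (φ measured from the bottom), so Newton's second law along the string gives T − mg cos φ = m v²/r.
cos 122° = -0.5299, so T = m(v²/r + g cos φ) = 1.84 × ((7.45)²/2.17 + 9.8 × -0.5299) = 1.84 × (25.58 + (-5.193)) = 1.84 × 20.38 = 37.51 N.

37.5 N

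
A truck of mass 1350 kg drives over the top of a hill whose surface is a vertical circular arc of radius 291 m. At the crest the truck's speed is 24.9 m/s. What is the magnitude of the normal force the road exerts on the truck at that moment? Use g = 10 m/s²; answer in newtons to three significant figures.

At the crest the centripetal acceleration points downward (toward the centre of the arc), so mg − N = mv²/r.
N = m(g − v²/r) = 1350 × (10.0 − (24.9)²/291) = 1350 × (10.0 − 2.131) = 1350 × 7.869 = 10620 N.

10600 N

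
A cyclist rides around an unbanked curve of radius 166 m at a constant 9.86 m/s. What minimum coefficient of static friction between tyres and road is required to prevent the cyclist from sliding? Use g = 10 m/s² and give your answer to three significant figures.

Friction provides the centripetal force: μ_s m g = m v²/r, so μ_s = v²/(g r) = (9.860)²/(10.0 × 166) = 97.22/1660 = 0.05857.

0.0586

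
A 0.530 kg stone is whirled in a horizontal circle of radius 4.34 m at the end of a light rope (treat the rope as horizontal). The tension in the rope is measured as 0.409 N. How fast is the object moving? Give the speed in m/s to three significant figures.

T = m v²/r ⇒ v = √(T r / m) = √(0.409 × 4.34 / 0.530) = √3.349 = 1.830 m/s.

1.83 m/s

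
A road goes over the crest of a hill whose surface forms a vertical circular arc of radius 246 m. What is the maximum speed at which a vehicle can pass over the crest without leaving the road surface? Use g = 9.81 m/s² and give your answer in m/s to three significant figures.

49.1 m/s

At the crest the centre of the circle is below the vehicle, so the net downward (centripetal) force is mg − N = mv²/r.
The vehicle leaves the road when N → 0, giving v_max = √(g r) = √(9.81 × 246) = 49.12 m/s.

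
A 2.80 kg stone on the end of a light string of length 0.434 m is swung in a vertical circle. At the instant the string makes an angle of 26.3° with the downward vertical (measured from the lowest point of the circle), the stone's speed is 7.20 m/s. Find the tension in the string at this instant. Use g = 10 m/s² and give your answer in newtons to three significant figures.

Take the radial direction toward the centre of the circle as positive. The component of the weight along the string toward the centre is −mg cos φ (φ measured from the bottom), so Newton's second law along the string gives T − mg cos φ = m v²/r.
cos 26.3° = 0.8965, so T = m(v²/r + g cos φ) = 2.80 × ((7.20)²/0.434 + 10.0 × 0.8965) = 2.80 × (119.4 + (8.965)) = 2.80 × 128.4 = 359.6 N.

360 N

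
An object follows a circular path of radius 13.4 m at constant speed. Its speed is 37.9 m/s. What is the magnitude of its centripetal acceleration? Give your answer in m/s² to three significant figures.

a_c = v²/r = (37.90)²/13.4 = 1436/13.4 = 107.2 m/s².

107 m/s²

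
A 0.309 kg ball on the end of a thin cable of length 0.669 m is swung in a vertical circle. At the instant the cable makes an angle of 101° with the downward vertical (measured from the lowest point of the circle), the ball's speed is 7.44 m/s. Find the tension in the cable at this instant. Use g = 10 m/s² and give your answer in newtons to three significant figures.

Take the radial direction toward the centre of the circle as positive. The component of the weight along the string toward the centre is −mg cos φ (φ measured from the bottom), so Newton's second law along the string gives T − mg cos φ = m v²/r.
cos 101° = -0.1908, so T = m(v²/r + g cos φ) = 0.309 × ((7.44)²/0.669 + 10.0 × -0.1908) = 0.309 × (82.74 + (-1.908)) = 0.309 × 80.83 = 24.98 N.

25.0 N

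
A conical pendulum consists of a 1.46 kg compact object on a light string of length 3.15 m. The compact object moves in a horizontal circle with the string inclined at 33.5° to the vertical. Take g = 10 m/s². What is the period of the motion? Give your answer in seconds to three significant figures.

r = L sinθ = 1.739 m. From T sinθ = mω²r and T cosθ = mg: tanθ = ω²r/g, so ω² = g tanθ / r = g/(L cosθ).
ω = √(g/(L cosθ)) = √(10.0/(3.15 × 0.8339)) = √3.807 = 1.951 rad/s.
Period = 2π/ω = 3.220 s.

3.22 s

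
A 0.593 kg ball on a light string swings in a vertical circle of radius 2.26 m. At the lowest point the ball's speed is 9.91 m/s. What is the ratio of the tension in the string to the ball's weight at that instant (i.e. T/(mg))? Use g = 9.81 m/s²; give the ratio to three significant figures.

At the bottom, T − mg = mv²/r, so T = m(v²/r + g) and T/(mg) = v²/(rg) + 1 = (9.91)²/(2.26 × 9.81) + 1 = 4.430 + 1 = 5.430.

5.43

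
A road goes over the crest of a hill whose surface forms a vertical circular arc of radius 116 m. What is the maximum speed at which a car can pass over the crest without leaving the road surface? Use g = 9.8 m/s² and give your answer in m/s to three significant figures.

33.7 m/s

At the crest the centre of the circle is below the car, so the net downward (centripetal) force is mg − N = mv²/r.
The car leaves the road when N → 0, giving v_max = √(g r) = √(9.8 × 116) = 33.72 m/s.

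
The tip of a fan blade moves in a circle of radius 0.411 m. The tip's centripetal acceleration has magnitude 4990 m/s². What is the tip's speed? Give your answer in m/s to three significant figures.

a_c = v²/r ⇒ v = √(a_c · r) = √(4990 × 0.411) = √2051 = 45.29 m/s.

45.3 m/s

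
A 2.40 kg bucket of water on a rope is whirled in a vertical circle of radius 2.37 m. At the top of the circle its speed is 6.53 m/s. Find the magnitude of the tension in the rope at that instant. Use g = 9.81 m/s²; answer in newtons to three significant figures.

19.6 N

At the top, both T and the weight mg point inward (toward the centre), so T + mg = mv²/r.
T = m(v²/r − g) = 2.40 × ((6.53)²/2.37 − 9.81) = 2.40 × (17.99 − 9.81) = 2.40 × 8.182 = 19.64 N.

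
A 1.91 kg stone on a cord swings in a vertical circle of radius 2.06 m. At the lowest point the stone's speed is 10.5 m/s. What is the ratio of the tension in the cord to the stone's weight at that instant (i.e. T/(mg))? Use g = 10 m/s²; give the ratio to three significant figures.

At the bottom, T − mg = mv²/r, so T = m(v²/r + g) and T/(mg) = v²/(rg) + 1 = (10.5)²/(2.06 × 10.0) + 1 = 5.352 + 1 = 6.352.

6.35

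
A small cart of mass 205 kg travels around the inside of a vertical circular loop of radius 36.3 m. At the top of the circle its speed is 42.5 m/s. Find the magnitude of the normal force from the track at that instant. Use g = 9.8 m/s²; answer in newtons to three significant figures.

8190 N

At the top, both N and the weight mg point inward (toward the centre), so N + mg = mv²/r.
N = m(v²/r − g) = 205 × ((42.5)²/36.3 − 9.8) = 205 × (49.76 − 9.8) = 205 × 39.96 = 8192 N.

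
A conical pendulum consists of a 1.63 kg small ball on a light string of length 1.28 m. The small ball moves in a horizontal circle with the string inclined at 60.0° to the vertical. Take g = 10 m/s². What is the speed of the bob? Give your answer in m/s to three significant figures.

4.38 m/s

The radius of the circle is r = L sinθ = 1.28 × sin 60.0° = 1.109 m.
Horizontally T sinθ = mv²/r and vertically T cosθ = mg, so tanθ = v²/(rg).
v = √(r g tanθ) = √(1.109 × 10.0 × 1.732) = √19.20 = 4.382 m/s.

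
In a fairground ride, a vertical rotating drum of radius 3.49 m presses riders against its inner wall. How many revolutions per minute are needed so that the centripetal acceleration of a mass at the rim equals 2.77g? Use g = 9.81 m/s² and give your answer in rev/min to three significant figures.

26.6 rev/min

Require ω²r = 2.77g, so ω = √(2.77 × 9.81/3.49) = 2.790 rad/s.
In rev/min: ω × 60/(2π) = 2.790 × 60/(2π) = 26.65 rev/min.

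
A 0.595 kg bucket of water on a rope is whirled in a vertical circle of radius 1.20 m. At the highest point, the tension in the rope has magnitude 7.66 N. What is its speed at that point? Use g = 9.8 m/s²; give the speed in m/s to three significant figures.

5.22 m/s

At the top, T + mg = mv²/r, so v = √(r(T/m + g)) = √(1.20 × (7.66/0.595 + 9.8)) = √(1.20 × 22.67) = √27.21 = 5.216 m/s.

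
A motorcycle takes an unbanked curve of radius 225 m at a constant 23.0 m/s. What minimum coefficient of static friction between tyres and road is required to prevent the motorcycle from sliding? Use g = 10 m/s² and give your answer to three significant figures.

0.235

Friction provides the centripetal force: μ_s m g = m v²/r, so μ_s = v²/(g r) = (23.00)²/(10.0 × 225) = 529.0/2250 = 0.2351.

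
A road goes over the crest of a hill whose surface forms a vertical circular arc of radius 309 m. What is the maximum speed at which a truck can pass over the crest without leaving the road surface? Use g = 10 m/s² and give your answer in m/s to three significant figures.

55.6 m/s

At the crest the centre of the circle is below the truck, so the net downward (centripetal) force is mg − N = mv²/r.
The truck leaves the road when N → 0, giving v_max = √(g r) = √(10.0 × 309) = 55.59 m/s.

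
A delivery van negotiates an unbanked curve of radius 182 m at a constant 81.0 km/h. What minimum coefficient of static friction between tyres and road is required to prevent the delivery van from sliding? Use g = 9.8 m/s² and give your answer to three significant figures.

v = 81.0/3.6 = 22.50 m/s.
Friction provides the centripetal force: μ_s m g = m v²/r, so μ_s = v²/(g r) = (22.50)²/(9.8 × 182) = 506.2/1784 = 0.2838.

0.284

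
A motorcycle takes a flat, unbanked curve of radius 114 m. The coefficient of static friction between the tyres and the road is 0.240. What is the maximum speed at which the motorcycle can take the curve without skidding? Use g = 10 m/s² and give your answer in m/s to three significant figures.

16.5 m/s

The only inward force on a level bend is static friction, so at the limit f_s = μ_s N = μ_s m g = m v²/r.
Mass cancels: v_max = √(μ_s g r) = √(0.240 × 10.0 × 114) = √273.6 = 16.54 m/s.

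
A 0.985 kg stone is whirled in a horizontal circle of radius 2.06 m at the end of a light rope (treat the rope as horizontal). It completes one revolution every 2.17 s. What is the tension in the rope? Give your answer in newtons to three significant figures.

v = 2πr/T = 2π × 2.06/2.17 = 5.965 m/s.
The tension is the only horizontal force, so it supplies the full centripetal force: T = m v²/r = 0.985 × (5.965)²/2.06 = 0.985 × 35.58/2.06 = 17.01 N.

17.0 N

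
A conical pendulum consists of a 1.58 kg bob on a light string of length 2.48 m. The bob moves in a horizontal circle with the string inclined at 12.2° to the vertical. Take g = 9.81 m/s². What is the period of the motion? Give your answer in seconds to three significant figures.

3.12 s

r = L sinθ = 0.5241 m. From T sinθ = mω²r and T cosθ = mg: tanθ = ω²r/g, so ω² = g tanθ / r = g/(L cosθ).
ω = √(g/(L cosθ)) = √(9.81/(2.48 × 0.9774)) = √4.047 = 2.012 rad/s.
Period = 2π/ω = 3.123 s.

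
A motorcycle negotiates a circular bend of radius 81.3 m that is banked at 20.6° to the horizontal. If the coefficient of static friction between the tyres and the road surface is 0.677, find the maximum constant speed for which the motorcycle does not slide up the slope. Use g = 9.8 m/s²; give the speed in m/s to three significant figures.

33.5 m/s

At the maximum speed, friction acts down the slope at its limiting value f = μN. Radially (horizontal, toward centre): N sinθ + μN cosθ = mv²/r. Vertically: N cosθ − μN sinθ = mg.
Dividing: v² = r g (sinθ + μcosθ)/(cosθ − μsinθ).
sinθ + μcosθ = 0.3518 + 0.677×0.9361 = 0.9856; cosθ − μsinθ = 0.9361 − 0.677×0.3518 = 0.6979.
v² = 81.3 × 9.8 × 0.9856/0.6979 = 1125 m²/s², so v = 33.54 m/s.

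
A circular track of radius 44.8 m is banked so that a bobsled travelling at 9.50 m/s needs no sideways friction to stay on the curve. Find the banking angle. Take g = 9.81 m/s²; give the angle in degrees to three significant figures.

11.6°

For a frictionless banked turn: horizontally N sinθ = mv²/r and vertically N cosθ = mg.
Dividing: tanθ = v²/(r g) = (9.50)²/(44.8 × 9.81) = 90.25/439.5 = 0.2054.
θ = arctan(0.2054) = 11.60°.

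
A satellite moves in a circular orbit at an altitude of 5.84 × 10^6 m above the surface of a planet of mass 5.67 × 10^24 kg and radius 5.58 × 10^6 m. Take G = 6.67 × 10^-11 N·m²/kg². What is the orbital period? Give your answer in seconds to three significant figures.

12500 s

r = R + h = 5.58 × 10^6 + 5.84 × 10^6 = 1.142 × 10^7 m. Gravity provides the centripetal force: G M m / r² = m v² / r ⇒ v = √(GM/r) = 5755 m/s.
T = 2πr/v = 2π × 1.142 × 10^7 / 5755 = 12470 s.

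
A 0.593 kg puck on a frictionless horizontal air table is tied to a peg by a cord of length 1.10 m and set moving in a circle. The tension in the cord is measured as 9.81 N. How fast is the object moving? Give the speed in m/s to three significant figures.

4.27 m/s

T = m v²/r ⇒ v = √(T r / m) = √(9.81 × 1.10 / 0.593) = √18.20 = 4.266 m/s.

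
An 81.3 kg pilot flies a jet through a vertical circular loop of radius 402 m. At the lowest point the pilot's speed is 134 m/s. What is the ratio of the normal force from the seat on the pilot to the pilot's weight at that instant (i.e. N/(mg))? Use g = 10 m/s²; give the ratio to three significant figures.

At the bottom, N − mg = mv²/r, so N = m(v²/r + g) and N/(mg) = v²/(rg) + 1 = (134)²/(402 × 10.0) + 1 = 4.467 + 1 = 5.467.

5.47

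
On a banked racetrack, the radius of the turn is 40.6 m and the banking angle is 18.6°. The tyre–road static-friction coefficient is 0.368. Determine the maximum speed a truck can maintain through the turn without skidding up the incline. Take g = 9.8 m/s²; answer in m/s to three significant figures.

At the maximum speed, friction acts down the slope at its limiting value f = μN. Radially (horizontal, toward centre): N sinθ + μN cosθ = mv²/r. Vertically: N cosθ − μN sinθ = mg.
Dividing: v² = r g (sinθ + μcosθ)/(cosθ − μsinθ).
sinθ + μcosθ = 0.3190 + 0.368×0.9478 = 0.6677; cosθ − μsinθ = 0.9478 − 0.368×0.3190 = 0.8304.
v² = 40.6 × 9.8 × 0.6677/0.8304 = 319.9 m²/s², so v = 17.89 m/s.

17.9 m/s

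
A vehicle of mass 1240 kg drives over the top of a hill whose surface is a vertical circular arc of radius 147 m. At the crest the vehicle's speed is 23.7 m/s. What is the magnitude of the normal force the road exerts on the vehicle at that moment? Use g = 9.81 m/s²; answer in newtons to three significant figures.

7430 N

At the crest the centripetal acceleration points downward (toward the centre of the arc), so mg − N = mv²/r.
N = m(g − v²/r) = 1240 × (9.81 − (23.7)²/147) = 1240 × (9.81 − 3.821) = 1240 × 5.989 = 7426 N.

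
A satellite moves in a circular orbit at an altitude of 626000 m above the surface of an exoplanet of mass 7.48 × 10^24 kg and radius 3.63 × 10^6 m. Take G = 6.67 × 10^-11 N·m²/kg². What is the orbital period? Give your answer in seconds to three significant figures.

2470 s

r = R + h = 3.63 × 10^6 + 626000 = 4.256 × 10^6 m. Gravity provides the centripetal force: G M m / r² = m v² / r ⇒ v = √(GM/r) = 10830 m/s.
T = 2πr/v = 2π × 4.256 × 10^6 / 10830 = 2470 s.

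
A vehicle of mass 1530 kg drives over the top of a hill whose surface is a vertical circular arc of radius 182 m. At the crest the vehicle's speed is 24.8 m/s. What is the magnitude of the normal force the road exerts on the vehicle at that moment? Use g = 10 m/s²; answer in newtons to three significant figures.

At the crest the centripetal acceleration points downward (toward the centre of the arc), so mg − N = mv²/r.
N = m(g − v²/r) = 1530 × (10.0 − (24.8)²/182) = 1530 × (10.0 − 3.379) = 1530 × 6.621 = 10130 N.

10100 N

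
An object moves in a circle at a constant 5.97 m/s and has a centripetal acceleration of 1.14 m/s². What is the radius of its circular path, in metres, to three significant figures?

a_c = v²/r ⇒ r = v²/a_c = (5.97)²/1.14 = 35.64/1.14 = 31.26 m.

31.3 m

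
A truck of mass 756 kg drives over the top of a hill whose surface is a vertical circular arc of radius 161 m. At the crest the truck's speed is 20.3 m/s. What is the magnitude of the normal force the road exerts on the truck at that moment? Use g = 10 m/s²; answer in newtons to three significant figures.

At the crest the centripetal acceleration points downward (toward the centre of the arc), so mg − N = mv²/r.
N = m(g − v²/r) = 756 × (10.0 − (20.3)²/161) = 756 × (10.0 − 2.560) = 756 × 7.440 = 5625 N.

5620 N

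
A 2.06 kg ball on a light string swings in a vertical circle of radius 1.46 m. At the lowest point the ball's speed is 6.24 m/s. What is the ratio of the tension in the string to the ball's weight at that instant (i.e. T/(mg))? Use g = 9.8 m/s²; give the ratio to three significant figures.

At the bottom, T − mg = mv²/r, so T = m(v²/r + g) and T/(mg) = v²/(rg) + 1 = (6.24)²/(1.46 × 9.8) + 1 = 2.721 + 1 = 3.721.

3.72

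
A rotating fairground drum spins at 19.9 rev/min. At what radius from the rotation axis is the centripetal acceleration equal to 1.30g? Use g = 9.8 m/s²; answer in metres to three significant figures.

ω = 19.9 rev/min × 2π/60 = 2.084 rad/s.
a_c = ω²r = 1.30g ⇒ r = 1.30 × 9.8 / (2.084)² = 12.74/4.343 = 2.934 m.

2.93 m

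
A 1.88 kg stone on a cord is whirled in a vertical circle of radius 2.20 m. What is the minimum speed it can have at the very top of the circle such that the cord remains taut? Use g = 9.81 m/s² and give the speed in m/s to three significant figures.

At the top, both weight mg and T point toward the centre: T + mg = mv²/r.
At minimum speed T → 0, so mg = mv_min²/r ⇒ v_min = √(g r) = √(9.81 × 2.20) = 4.646 m/s.

4.65 m/s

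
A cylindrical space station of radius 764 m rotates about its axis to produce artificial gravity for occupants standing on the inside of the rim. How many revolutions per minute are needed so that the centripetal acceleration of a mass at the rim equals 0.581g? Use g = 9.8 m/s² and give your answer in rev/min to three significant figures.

0.824 rev/min

Require ω²r = 0.581g, so ω = √(0.581 × 9.8/764) = 0.08633 rad/s.
In rev/min: ω × 60/(2π) = 0.08633 × 60/(2π) = 0.8244 rev/min.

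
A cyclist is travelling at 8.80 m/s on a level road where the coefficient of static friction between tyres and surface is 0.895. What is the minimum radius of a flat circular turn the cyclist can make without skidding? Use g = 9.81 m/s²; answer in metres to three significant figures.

8.82 m

At the limit, μ_s m g = m v²/r, so r_min = v²/(μ_s g) = (8.80)²/(0.895 × 9.81) = 77.44/8.780 = 8.820 m.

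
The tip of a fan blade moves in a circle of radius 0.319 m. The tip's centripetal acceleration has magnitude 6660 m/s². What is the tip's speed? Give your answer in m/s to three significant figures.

46.1 m/s

a_c = v²/r ⇒ v = √(a_c · r) = √(6660 × 0.319) = √2125 = 46.09 m/s.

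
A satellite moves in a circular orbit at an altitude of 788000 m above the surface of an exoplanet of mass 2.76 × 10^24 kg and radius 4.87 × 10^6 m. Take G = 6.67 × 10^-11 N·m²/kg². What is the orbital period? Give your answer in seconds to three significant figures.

6230 s

r = R + h = 4.87 × 10^6 + 788000 = 5.658 × 10^6 m. Gravity provides the centripetal force: G M m / r² = m v² / r ⇒ v = √(GM/r) = 5704 m/s.
T = 2πr/v = 2π × 5.658 × 10^6 / 5704 = 6232 s.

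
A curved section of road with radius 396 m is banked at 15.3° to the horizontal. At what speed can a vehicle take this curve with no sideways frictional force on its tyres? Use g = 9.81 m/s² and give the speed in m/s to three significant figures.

32.6 m/s

On a frictionless banked curve, N sinθ = mv²/r and N cosθ = mg, so tanθ = v²/(rg).
v = √(r g tanθ) = √(396 × 9.81 × tan 15.3°) = √(396 × 9.81 × 0.2736) = √1063 = 32.60 m/s.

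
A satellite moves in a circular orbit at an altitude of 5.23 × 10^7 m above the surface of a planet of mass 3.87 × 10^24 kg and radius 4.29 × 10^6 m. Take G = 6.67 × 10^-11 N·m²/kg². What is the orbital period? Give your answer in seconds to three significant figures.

166000 s

r = R + h = 4.29 × 10^6 + 5.23 × 10^7 = 5.659 × 10^7 m. Gravity provides the centripetal force: G M m / r² = m v² / r ⇒ v = √(GM/r) = 2136 m/s.
T = 2πr/v = 2π × 5.659 × 10^7 / 2136 = 166500 s.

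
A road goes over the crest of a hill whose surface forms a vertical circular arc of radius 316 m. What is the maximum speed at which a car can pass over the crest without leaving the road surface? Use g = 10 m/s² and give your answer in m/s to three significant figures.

56.2 m/s

At the crest the centre of the circle is below the car, so the net downward (centripetal) force is mg − N = mv²/r.
The car leaves the road when N → 0, giving v_max = √(g r) = √(10.0 × 316) = 56.21 m/s.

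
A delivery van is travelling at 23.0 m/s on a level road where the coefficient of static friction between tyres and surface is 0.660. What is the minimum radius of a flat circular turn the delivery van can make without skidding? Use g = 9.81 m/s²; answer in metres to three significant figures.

81.7 m

At the limit, μ_s m g = m v²/r, so r_min = v²/(μ_s g) = (23.0)²/(0.660 × 9.81) = 529.0/6.475 = 81.70 m.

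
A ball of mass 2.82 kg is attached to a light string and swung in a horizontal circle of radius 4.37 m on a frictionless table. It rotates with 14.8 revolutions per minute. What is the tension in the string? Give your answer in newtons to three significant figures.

29.6 N

ω = 14.8 rev/min × 2π/60 = 1.550 rad/s, so v = ωr = 1.550 × 4.37 = 6.773 m/s.
The tension is the only horizontal force, so it supplies the full centripetal force: T = m v²/r = 2.82 × (6.773)²/4.37 = 2.82 × 45.87/4.37 = 29.60 N.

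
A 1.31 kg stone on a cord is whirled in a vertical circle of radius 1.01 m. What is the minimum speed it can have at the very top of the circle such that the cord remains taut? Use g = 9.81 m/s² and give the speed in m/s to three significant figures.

At the highest point the centre is directly below, so both the weight and T act inward: T + mg = mv²/r.
At minimum speed T → 0, so mg = mv_min²/r ⇒ v_min = √(g r) = √(9.81 × 1.01) = 3.148 m/s.

3.15 m/s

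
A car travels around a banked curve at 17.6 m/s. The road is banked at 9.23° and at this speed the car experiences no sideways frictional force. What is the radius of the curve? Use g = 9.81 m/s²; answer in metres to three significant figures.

Frictionless banking: tanθ = v²/(rg), so r = v²/(g tanθ).
r = (17.6)²/(9.81 × tan 9.23°) = 309.8/(9.81 × 0.1625) = 309.8/1.594 = 194.3 m.

194 m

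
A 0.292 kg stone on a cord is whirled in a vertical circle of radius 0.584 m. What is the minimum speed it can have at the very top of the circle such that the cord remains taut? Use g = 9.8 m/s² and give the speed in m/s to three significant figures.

At the top, both weight mg and T point toward the centre: T + mg = mv²/r.
At minimum speed T → 0, so mg = mv_min²/r ⇒ v_min = √(g r) = √(9.8 × 0.584) = 2.392 m/s.

2.39 m/s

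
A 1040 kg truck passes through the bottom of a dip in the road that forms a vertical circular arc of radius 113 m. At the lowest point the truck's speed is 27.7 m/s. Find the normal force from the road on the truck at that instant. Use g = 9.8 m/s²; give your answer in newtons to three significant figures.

At the lowest point, N points up (toward the centre) and the weight mg points down (away from the centre), so the net inward force is N − mg = mv²/r.
N = m(v²/r + g) = 1040 × ((27.7)²/113 + 9.8) = 1040 × (6.790 + 9.8) = 1040 × 16.59 = 17250 N.

17300 N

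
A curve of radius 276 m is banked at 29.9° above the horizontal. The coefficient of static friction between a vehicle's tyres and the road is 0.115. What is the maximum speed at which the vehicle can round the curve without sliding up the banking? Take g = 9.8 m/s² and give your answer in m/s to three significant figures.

At the maximum speed, friction acts down the slope at its limiting value f = μN. Radially (horizontal, toward centre): N sinθ + μN cosθ = mv²/r. Vertically: N cosθ − μN sinθ = mg.
Dividing: v² = r g (sinθ + μcosθ)/(cosθ − μsinθ).
sinθ + μcosθ = 0.4985 + 0.115×0.8669 = 0.5982; cosθ − μsinθ = 0.8669 − 0.115×0.4985 = 0.8096.
v² = 276 × 9.8 × 0.5982/0.8096 = 1999 m²/s², so v = 44.71 m/s.

44.7 m/s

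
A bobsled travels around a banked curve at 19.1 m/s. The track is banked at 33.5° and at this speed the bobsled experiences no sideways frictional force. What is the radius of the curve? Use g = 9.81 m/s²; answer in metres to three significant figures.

Frictionless banking: tanθ = v²/(rg), so r = v²/(g tanθ).
r = (19.1)²/(9.81 × tan 33.5°) = 364.8/(9.81 × 0.6619) = 364.8/6.493 = 56.18 m.

56.2 m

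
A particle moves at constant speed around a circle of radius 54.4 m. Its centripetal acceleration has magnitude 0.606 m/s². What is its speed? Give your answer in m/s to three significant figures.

5.74 m/s

a_c = v²/r ⇒ v = √(a_c · r) = √(0.606 × 54.4) = √32.97 = 5.742 m/s.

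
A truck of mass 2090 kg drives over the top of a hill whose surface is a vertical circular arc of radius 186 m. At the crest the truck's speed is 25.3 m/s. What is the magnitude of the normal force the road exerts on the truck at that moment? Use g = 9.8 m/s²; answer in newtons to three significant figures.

13300 N

At the crest the centripetal acceleration points downward (toward the centre of the arc), so mg − N = mv²/r.
N = m(g − v²/r) = 2090 × (9.8 − (25.3)²/186) = 2090 × (9.8 − 3.441) = 2090 × 6.359 = 13290 N.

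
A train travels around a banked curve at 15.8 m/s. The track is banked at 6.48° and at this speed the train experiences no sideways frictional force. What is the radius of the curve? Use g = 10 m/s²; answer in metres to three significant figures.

220 m

Frictionless banking: tanθ = v²/(rg), so r = v²/(g tanθ).
r = (15.8)²/(10.0 × tan 6.48°) = 249.6/(10.0 × 0.1136) = 249.6/1.136 = 219.8 m.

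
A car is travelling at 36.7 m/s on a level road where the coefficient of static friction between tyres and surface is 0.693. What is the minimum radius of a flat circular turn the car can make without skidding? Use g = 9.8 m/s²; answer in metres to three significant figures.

198 m

At the limit, μ_s m g = m v²/r, so r_min = v²/(μ_s g) = (36.7)²/(0.693 × 9.8) = 1347/6.791 = 198.3 m.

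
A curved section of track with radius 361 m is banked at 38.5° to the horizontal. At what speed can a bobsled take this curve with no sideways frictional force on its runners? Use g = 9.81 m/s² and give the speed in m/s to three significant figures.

On a frictionless banked curve, N sinθ = mv²/r and N cosθ = mg, so tanθ = v²/(rg).
v = √(r g tanθ) = √(361 × 9.81 × tan 38.5°) = √(361 × 9.81 × 0.7954) = √2817 = 53.08 m/s.

53.1 m/s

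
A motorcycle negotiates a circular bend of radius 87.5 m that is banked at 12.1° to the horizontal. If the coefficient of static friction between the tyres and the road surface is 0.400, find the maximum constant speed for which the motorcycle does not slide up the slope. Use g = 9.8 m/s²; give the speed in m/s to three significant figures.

24.0 m/s

At the maximum speed, friction acts down the slope at its limiting value f = μN. Radially (horizontal, toward centre): N sinθ + μN cosθ = mv²/r. Vertically: N cosθ − μN sinθ = mg.
Dividing: v² = r g (sinθ + μcosθ)/(cosθ − μsinθ).
sinθ + μcosθ = 0.2096 + 0.400×0.9778 = 0.6007; cosθ − μsinθ = 0.9778 − 0.400×0.2096 = 0.8939.
v² = 87.5 × 9.8 × 0.6007/0.8939 = 576.2 m²/s², so v = 24.01 m/s.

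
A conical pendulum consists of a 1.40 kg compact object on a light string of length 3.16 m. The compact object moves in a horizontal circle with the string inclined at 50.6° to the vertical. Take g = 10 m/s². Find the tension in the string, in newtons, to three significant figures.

Vertically the bob has no acceleration, so T cosθ = mg.
T = mg/cosθ = 1.40 × 10.0 / cos 50.6° = 14.00/0.6347 = 22.06 N.

22.1 N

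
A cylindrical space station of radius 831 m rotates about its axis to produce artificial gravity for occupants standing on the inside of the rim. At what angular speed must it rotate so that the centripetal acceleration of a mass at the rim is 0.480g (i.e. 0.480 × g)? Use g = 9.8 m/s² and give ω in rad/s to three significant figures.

Centripetal acceleration a_c = ω²r. Setting ω²r = 0.480g:
ω = √(0.480g / r) = √(0.480 × 9.8 / 831) = √0.005661 = 0.07524 rad/s.

0.0752 rad/s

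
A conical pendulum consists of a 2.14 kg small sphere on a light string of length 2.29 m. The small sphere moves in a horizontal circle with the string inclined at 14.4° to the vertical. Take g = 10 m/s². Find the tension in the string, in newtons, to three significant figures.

Vertically the bob has no acceleration, so T cosθ = mg.
T = mg/cosθ = 2.14 × 10.0 / cos 14.4° = 21.40/0.9686 = 22.09 N.

22.1 N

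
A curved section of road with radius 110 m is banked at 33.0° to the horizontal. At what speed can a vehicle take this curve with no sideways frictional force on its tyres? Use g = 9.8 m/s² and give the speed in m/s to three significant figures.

26.5 m/s

On a frictionless banked curve, N sinθ = mv²/r and N cosθ = mg, so tanθ = v²/(rg).
v = √(r g tanθ) = √(110 × 9.8 × tan 33.0°) = √(110 × 9.8 × 0.6494) = √700.1 = 26.46 m/s.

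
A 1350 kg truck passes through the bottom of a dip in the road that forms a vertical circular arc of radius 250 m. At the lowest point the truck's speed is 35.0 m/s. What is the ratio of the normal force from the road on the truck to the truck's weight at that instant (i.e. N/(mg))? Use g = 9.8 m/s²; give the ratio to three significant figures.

At the bottom, N − mg = mv²/r, so N = m(v²/r + g) and N/(mg) = v²/(rg) + 1 = (35.0)²/(250 × 9.8) + 1 = 0.5000 + 1 = 1.500.

1.50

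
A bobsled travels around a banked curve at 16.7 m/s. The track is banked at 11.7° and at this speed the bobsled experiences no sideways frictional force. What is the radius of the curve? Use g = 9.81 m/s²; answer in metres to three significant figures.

Frictionless banking: tanθ = v²/(rg), so r = v²/(g tanθ).
r = (16.7)²/(9.81 × tan 11.7°) = 278.9/(9.81 × 0.2071) = 278.9/2.032 = 137.3 m.

137 m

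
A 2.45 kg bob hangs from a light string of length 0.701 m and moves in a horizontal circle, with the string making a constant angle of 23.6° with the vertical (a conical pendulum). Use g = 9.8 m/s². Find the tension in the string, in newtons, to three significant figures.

Vertically the bob has no acceleration, so T cosθ = mg.
T = mg/cosθ = 2.45 × 9.8 / cos 23.6° = 24.01/0.9164 = 26.20 N.

26.2 N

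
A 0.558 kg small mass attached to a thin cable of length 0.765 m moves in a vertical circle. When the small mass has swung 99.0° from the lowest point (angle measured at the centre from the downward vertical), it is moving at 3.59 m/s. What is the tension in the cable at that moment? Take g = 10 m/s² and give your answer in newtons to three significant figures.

Take the radial direction toward the centre of the circle as positive. The component of the weight along the string toward the centre is −mg cos φ (φ measured from the bottom), so Newton's second law along the string gives T − mg cos φ = m v²/r.
cos 99.0° = -0.1564, so T = m(v²/r + g cos φ) = 0.558 × ((3.59)²/0.765 + 10.0 × -0.1564) = 0.558 × (16.85 + (-1.564)) = 0.558 × 15.28 = 8.528 N.

8.53 N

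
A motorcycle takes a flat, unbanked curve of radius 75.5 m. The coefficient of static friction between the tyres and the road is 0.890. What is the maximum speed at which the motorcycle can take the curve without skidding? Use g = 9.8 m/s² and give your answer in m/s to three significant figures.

Friction provides the centripetal force on a flat curve. At maximum speed it is at its limiting value: μ_s m g = m v²/r.
Mass cancels: v_max = √(μ_s g r) = √(0.890 × 9.8 × 75.5) = √658.5 = 25.66 m/s.

25.7 m/s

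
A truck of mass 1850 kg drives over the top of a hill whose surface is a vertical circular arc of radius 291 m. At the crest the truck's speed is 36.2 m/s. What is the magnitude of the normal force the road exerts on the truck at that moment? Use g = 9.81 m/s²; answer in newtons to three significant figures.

9820 N

At the crest the centripetal acceleration points downward (toward the centre of the arc), so mg − N = mv²/r.
N = m(g − v²/r) = 1850 × (9.81 − (36.2)²/291) = 1850 × (9.81 − 4.503) = 1850 × 5.307 = 9818 N.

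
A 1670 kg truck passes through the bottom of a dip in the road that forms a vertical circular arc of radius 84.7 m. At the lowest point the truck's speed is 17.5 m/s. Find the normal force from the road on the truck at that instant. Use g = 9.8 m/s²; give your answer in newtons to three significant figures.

At the lowest point, N points up (toward the centre) and the weight mg points down (away from the centre), so the net inward force is N − mg = mv²/r.
N = m(v²/r + g) = 1670 × ((17.5)²/84.7 + 9.8) = 1670 × (3.616 + 9.8) = 1670 × 13.42 = 22400 N.

22400 N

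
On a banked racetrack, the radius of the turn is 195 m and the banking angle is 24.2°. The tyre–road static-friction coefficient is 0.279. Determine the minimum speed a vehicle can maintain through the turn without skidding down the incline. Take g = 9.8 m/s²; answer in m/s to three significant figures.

17.0 m/s

At the minimum speed, friction acts up the slope at its limiting value f = μN. Radially (horizontal, toward centre): N sinθ − μN cosθ = mv²/r. Vertically: N cosθ + μN sinθ = mg.
Dividing: v² = r g (sinθ − μcosθ)/(cosθ + μsinθ).
sinθ − μcosθ = 0.4099 − 0.279×0.9121 = 0.1554; cosθ + μsinθ = 0.9121 + 0.279×0.4099 = 1.026.
v² = 195 × 9.8 × 0.1554/1.026 = 289.4 m²/s², so v = 17.01 m/s.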